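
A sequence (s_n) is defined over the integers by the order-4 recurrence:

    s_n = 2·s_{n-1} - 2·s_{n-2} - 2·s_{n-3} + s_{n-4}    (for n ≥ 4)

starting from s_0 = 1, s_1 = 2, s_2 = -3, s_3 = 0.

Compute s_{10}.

-163

s_4 = 2·0 + -2·-3 + -2·2 + 1·1 = 3
s_5 = 2·3 + -2·0 + -2·-3 + 1·2 = 14
s_6 = 2·14 + -2·3 + -2·0 + 1·-3 = 19
s_7 = 2·19 + -2·14 + -2·3 + 1·0 = 4
s_8 = 2·4 + -2·19 + -2·14 + 1·3 = -55
s_9 = 2·-55 + -2·4 + -2·19 + 1·14 = -142
s_10 = 2·-142 + -2·-55 + -2·4 + 1·19 = -163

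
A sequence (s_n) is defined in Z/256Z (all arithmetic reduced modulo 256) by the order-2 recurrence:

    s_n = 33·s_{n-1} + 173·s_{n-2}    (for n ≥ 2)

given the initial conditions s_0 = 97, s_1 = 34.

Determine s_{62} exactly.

103

s_2 = 33·34 + 173·97 = 239
s_3 = 33·239 + 173·34 = 201
s_4 = 33·201 + 173·239 = 108
s_5 = 33·108 + 173·201 = 193
s_6 = 33·193 + 173·108 = 221
s_7 = 33·221 + 173·193 = 234
s_8 = 33·234 + 173·221 = 131
s_9 = 33·131 + 173·234 = 5
s_10 = 33·5 + 173·131 = 44
s_11 = 33·44 + 173·5 = 13
s_12 = 33·13 + 173·44 = 105
s_13 = 33·105 + 173·13 = 82
s_14 = 33·82 + 173·105 = 135
s_15 = 33·135 + 173·82 = 209
s_16 = 33·209 + 173·135 = 44
s_17 = 33·44 + 173·209 = 233
s_18 = 33·233 + 173·44 = 197
s_19 = 33·197 + 173·233 = 218
s_20 = 33·218 + 173·197 = 59
s_21 = 33·59 + 173·218 = 237
s_22 = 33·237 + 173·59 = 108
s_23 = 33·108 + 173·237 = 21
s_24 = 33·21 + 173·108 = 177
s_25 = 33·177 + 173·21 = 2
s_26 = 33·2 + 173·177 = 223
s_27 = 33·223 + 173·2 = 25
s_28 = 33·25 + 173·223 = 236
s_29 = 33·236 + 173·25 = 81
s_30 = 33·81 + 173·236 = 237
s_31 = 33·237 + 173·81 = 74
s_32 = 33·74 + 173·237 = 179
s_33 = 33·179 + 173·74 = 21
s_34 = 33·21 + 173·179 = 172
s_35 = 33·172 + 173·21 = 93
s_36 = 33·93 + 173·172 = 57
s_37 = 33·57 + 173·93 = 50
s_38 = 33·50 + 173·57 = 247
s_39 = 33·247 + 173·50 = 161
s_40 = 33·161 + 173·247 = 172
s_41 = 33·172 + 173·161 = 249
s_42 = 33·249 + 173·172 = 85
s_43 = 33·85 + 173·249 = 58
s_44 = 33·58 + 173·85 = 235
s_45 = 33·235 + 173·58 = 125
s_46 = 33·125 + 173·235 = 236
s_47 = 33·236 + 173·125 = 229
s_48 = 33·229 + 173·236 = 1
s_49 = 33·1 + 173·229 = 226
s_50 = 33·226 + 173·1 = 207
s_51 = 33·207 + 173·226 = 105
s_52 = 33·105 + 173·207 = 108
s_53 = 33·108 + 173·105 = 225
s_54 = 33·225 + 173·108 = 253
s_55 = 33·253 + 173·225 = 170
s_56 = 33·170 + 173·253 = 227
s_57 = 33·227 + 173·170 = 37
s_58 = 33·37 + 173·227 = 44
s_59 = 33·44 + 173·37 = 173
s_60 = 33·173 + 173·44 = 9
s_61 = 33·9 + 173·173 = 18
s_62 = 33·18 + 173·9 = 103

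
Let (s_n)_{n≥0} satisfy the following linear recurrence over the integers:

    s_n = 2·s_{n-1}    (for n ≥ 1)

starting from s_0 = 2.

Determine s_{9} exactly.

s_1 = 2·2 = 4
s_2 = 2·4 = 8
s_3 = 2·8 = 16
s_4 = 2·16 = 32
s_5 = 2·32 = 64
s_6 = 2·64 = 128
s_7 = 2·128 = 256
s_8 = 2·256 = 512
s_9 = 2·512 = 1024

1024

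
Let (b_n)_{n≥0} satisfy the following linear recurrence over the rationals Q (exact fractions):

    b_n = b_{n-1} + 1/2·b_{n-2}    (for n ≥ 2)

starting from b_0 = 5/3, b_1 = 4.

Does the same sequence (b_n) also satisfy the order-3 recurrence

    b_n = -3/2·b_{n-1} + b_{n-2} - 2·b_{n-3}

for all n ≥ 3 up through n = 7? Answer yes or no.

Terms b_0..b_7: 5/3, 4, 29/6, 41/6, 37/4, 38/3, 415/24, 189/8
n=3: candidate gives -79/12, actual b_3 = 41/6 ✗

no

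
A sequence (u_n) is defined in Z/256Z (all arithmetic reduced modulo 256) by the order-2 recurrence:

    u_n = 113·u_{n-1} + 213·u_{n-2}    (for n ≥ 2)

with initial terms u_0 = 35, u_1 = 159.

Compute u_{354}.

255

u_2 = 113·159 + 213·35 = 78
u_3 = 113·78 + 213·159 = 185
u_4 = 113·185 + 213·78 = 143
u_5 = 113·143 + 213·185 = 12
u_6 = 113·12 + 213·143 = 71
u_7 = 113·71 + 213·12 = 83
Continuing the recurrence:
  u_8 = 182;  u_9 = 101;  u_10 = 3;  u_11 = 92;  u_12 = 27;  u_13 = 119
  u_14 = 254;  u_15 = 33;  u_16 = 231;  u_17 = 108;  u_18 = 223;  u_19 = 75
  u_20 = 166;  u_21 = 173;  u_22 = 123;  u_23 = 60;  u_24 = 211;  u_25 = 15
  u_26 = 46;  u_27 = 201;  u_28 = 255;  u_29 = 204;  u_30 = 55;  u_31 = 3
  u_32 = 22;  u_33 = 53;  u_34 = 179;  u_35 = 28;  u_36 = 75;  u_37 = 103
  u_38 = 222;  u_39 = 177;  u_40 = 215;  u_41 = 44;  u_42 = 79;  u_43 = 123
  u_44 = 6;  u_45 = 253;  u_46 = 171;  u_47 = 252;  u_48 = 131;  u_49 = 127
  u_50 = 14;  u_51 = 217;  u_52 = 111;  u_53 = 140;  u_54 = 39;  u_55 = 179
  u_56 = 118;  u_57 = 5;  u_58 = 99;  u_59 = 220;  u_60 = 123;  u_61 = 87
  u_62 = 190;  u_63 = 65;  u_64 = 199;  u_65 = 236;  u_66 = 191;  u_67 = 171
  u_68 = 102;  u_69 = 77;  u_70 = 219;  u_71 = 188;  u_72 = 51;  u_73 = 239
  u_74 = 238;  u_75 = 233;  u_76 = 223;  u_77 = 76;  u_78 = 23;  u_79 = 99
  u_80 = 214;  u_81 = 213;  u_82 = 19;  u_83 = 156;  u_84 = 171;  u_85 = 71
  u_86 = 158;  u_87 = 209;  u_88 = 183;  u_89 = 172;  u_90 = 47;  u_91 = 219
  u_92 = 198;  u_93 = 157;  u_94 = 11;  u_95 = 124;  u_96 = 227;  u_97 = 95
  u_98 = 206;  u_99 = 249;  u_100 = 79;  u_101 = 12;  u_102 = 7;  u_103 = 19
  u_104 = 54;  u_105 = 165;  u_106 = 195;  u_107 = 92;  u_108 = 219;  u_109 = 55
  u_110 = 126;  u_111 = 97;  u_112 = 167;  u_113 = 108;  u_114 = 159;  u_115 = 11
  u_116 = 38;  u_117 = 237;  u_118 = 59;  u_119 = 60;  u_120 = 147;  u_121 = 207
  u_122 = 174;  u_123 = 9;  u_124 = 191;  u_125 = 204;  u_126 = 247;  u_127 = 195
  u_128 = 150;  u_129 = 117;  u_130 = 115;  u_131 = 28;  u_132 = 11;  u_133 = 39
  u_134 = 94;  u_135 = 241;  u_136 = 151;  u_137 = 44;  u_138 = 15;  u_139 = 59
  u_140 = 134;  u_141 = 61;  u_142 = 107;  u_143 = 252;  u_144 = 67;  u_145 = 63
  u_146 = 142;  u_147 = 25;  u_148 = 47;  u_149 = 140;  u_150 = 231;  u_151 = 115
  u_152 = 246;  u_153 = 69;  u_154 = 35;  u_155 = 220;  u_156 = 59;  u_157 = 23
  u_158 = 62;  u_159 = 129;  u_160 = 135;  u_161 = 236;  u_162 = 127;  u_163 = 107
  u_164 = 230;  u_165 = 141;  u_166 = 155;  u_167 = 188;  u_168 = 243;  u_169 = 175
  u_170 = 110;  u_171 = 41;  u_172 = 159;  u_173 = 76;  u_174 = 215;  u_175 = 35
  u_176 = 86;  u_177 = 21;  u_178 = 211;  u_179 = 156;  u_180 = 107;  u_181 = 7
  u_182 = 30;  u_183 = 17;  u_184 = 119;  u_185 = 172;  u_186 = 239;  u_187 = 155
  u_188 = 70;  u_189 = 221;  u_190 = 203;  u_191 = 124;  u_192 = 163;  u_193 = 31
  u_194 = 78;  u_195 = 57;  u_196 = 15;  u_197 = 12;  u_198 = 199;  u_199 = 211
  u_200 = 182;  u_201 = 229;  u_202 = 131;  u_203 = 92;  u_204 = 155;  u_205 = 247
  u_206 = 254;  u_207 = 161;  u_208 = 103;  u_209 = 108;  u_210 = 95;  u_211 = 203
  u_212 = 166;  u_213 = 45;  u_214 = 251;  u_215 = 60;  u_216 = 83;  u_217 = 143
  u_218 = 46;  u_219 = 73;  u_220 = 127;  u_221 = 204;  u_222 = 183;  u_223 = 131
  u_224 = 22;  u_225 = 181;  u_226 = 51;  u_227 = 28;  u_228 = 203;  u_229 = 231
  u_230 = 222;  u_231 = 49;  u_232 = 87;  u_233 = 44;  u_234 = 207;  u_235 = 251
  u_236 = 6;  u_237 = 125;  u_238 = 43;  u_239 = 252;  u_240 = 3;  u_241 = 255
  u_242 = 14;  u_243 = 89;  u_244 = 239;  u_245 = 140;  u_246 = 167;  u_247 = 51
  u_248 = 118;  u_249 = 133;  u_250 = 227;  u_251 = 220;  u_252 = 251;  u_253 = 215
  u_254 = 190;  u_255 = 193;  u_256 = 71;  u_257 = 236;  u_258 = 63;  u_259 = 43
  u_260 = 102;  u_261 = 205;  u_262 = 91;  u_263 = 188;  u_264 = 179;  u_265 = 111
  u_266 = 238;  u_267 = 105;  u_268 = 95;  u_269 = 76;  u_270 = 151;  u_271 = 227
  u_272 = 214;  u_273 = 85;  u_274 = 147;  u_275 = 156;  u_276 = 43;  u_277 = 199
  u_278 = 158;  u_279 = 81;  u_280 = 55;  u_281 = 172;  u_282 = 175;  u_283 = 91
  u_284 = 198;  u_285 = 29;  u_286 = 139;  u_287 = 124;  u_288 = 99;  u_289 = 223
  u_290 = 206;  u_291 = 121;  u_292 = 207;  u_293 = 12;  u_294 = 135;  u_295 = 147
  u_296 = 54;  u_297 = 37;  u_298 = 67;  u_299 = 92;  u_300 = 91;  u_301 = 183
  u_302 = 126;  u_303 = 225;  u_304 = 39;  u_305 = 108;  u_306 = 31;  u_307 = 139
  u_308 = 38;  u_309 = 109;  u_310 = 187;  u_311 = 60;  u_312 = 19;  u_313 = 79
  u_314 = 174;  u_315 = 137;  u_316 = 63;  u_317 = 204;  u_318 = 119;  u_319 = 67
  u_320 = 150;  u_321 = 245;  u_322 = 243;  u_323 = 28;  u_324 = 139;  u_325 = 167
  u_326 = 94;  u_327 = 113;  u_328 = 23;  u_329 = 44;  u_330 = 143;  u_331 = 187
  u_332 = 134;  u_333 = 189;  u_334 = 235;  u_335 = 252;  u_336 = 195;  u_337 = 191
  u_338 = 142;  u_339 = 153;  u_340 = 175;  u_341 = 140;  u_342 = 103;  u_343 = 243
  u_344 = 246;  u_345 = 197;  u_346 = 163;  u_347 = 220;  u_348 = 187;  u_349 = 151
  u_350 = 62;  u_351 = 1;  u_352 = 7
u_353 = 113·7 + 213·1 = 236
u_354 = 113·236 + 213·7 = 255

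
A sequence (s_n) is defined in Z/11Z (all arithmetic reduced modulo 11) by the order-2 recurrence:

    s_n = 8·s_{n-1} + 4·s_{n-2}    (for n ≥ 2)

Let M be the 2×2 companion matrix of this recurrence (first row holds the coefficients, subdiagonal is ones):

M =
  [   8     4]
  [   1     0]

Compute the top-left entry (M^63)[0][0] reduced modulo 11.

(M^63)[0][0] is the top entry after applying M 63 times to the unit state (1, 0). Equivalently it is h_{64} for the auxiliary sequence (h_n) obeying the same recurrence with h_1 = 1 and h_i = 0 for 0 ≤ i < 1:
h_2 = 8·1 + 4·0 = 8
h_3 = 8·8 + 4·1 = 2
h_4 = 8·2 + 4·8 = 4
h_5 = 8·4 + 4·2 = 7
h_6 = 8·7 + 4·4 = 6
h_7 = 8·6 + 4·7 = 10
h_8 = 8·10 + 4·6 = 5
h_9 = 8·5 + 4·10 = 3
h_10 = 8·3 + 4·5 = 0
h_11 = 8·0 + 4·3 = 1
(h_10, h_11) = (0, 1) = (h_0, h_1), so the sequence has period 10.
64 ≡ 4 (mod 10), hence h_64 = h_4 = 4.

4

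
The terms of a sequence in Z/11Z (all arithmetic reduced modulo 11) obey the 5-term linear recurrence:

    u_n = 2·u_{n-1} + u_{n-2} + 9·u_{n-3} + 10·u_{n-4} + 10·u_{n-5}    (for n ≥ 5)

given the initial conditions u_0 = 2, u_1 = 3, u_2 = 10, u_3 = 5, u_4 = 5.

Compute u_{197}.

8

u_5 = 2·5 + 1·5 + 9·10 + 10·3 + 10·2 = 1
u_6 = 2·1 + 1·5 + 9·5 + 10·10 + 10·3 = 6
u_7 = 2·6 + 1·1 + 9·5 + 10·5 + 10·10 = 10
u_8 = 2·10 + 1·6 + 9·1 + 10·5 + 10·5 = 3
u_9 = 2·3 + 1·10 + 9·6 + 10·1 + 10·5 = 9
u_10 = 2·9 + 1·3 + 9·10 + 10·6 + 10·1 = 5
Continuing the recurrence:
  u_11 = 8;  u_12 = 1;  u_13 = 10;  u_14 = 2;  u_15 = 10;  u_16 = 4
  u_17 = 3;  u_18 = 0;  u_19 = 5;  u_20 = 1;  u_21 = 0;  u_22 = 10
  u_23 = 2;  u_24 = 8;  u_25 = 8;  u_26 = 10;  u_27 = 0;  u_28 = 6
  u_29 = 9;  u_30 = 6;  u_31 = 10;  u_32 = 2;  u_33 = 9;  u_34 = 7
  u_35 = 3;  u_36 = 5;  u_37 = 10;  u_38 = 3;  u_39 = 7;  u_40 = 0
  u_41 = 8;  u_42 = 0;  u_43 = 9;  u_44 = 6;  u_45 = 2;  u_46 = 6
  u_47 = 4;  u_48 = 6;  u_49 = 7;  u_50 = 4;  u_51 = 4;  u_52 = 10
  u_53 = 3;  u_54 = 8;  u_55 = 2;  u_56 = 3;  u_57 = 1;  u_58 = 1
  u_59 = 9;  u_60 = 1;  u_61 = 5;  u_62 = 2;  u_63 = 8;  u_64 = 9
  u_65 = 5;  u_66 = 7;  u_67 = 2;  u_68 = 6;  u_69 = 8;  u_70 = 6
  u_71 = 10;  u_72 = 2;  u_73 = 10;  u_74 = 10;  u_75 = 10;  u_76 = 9
  u_77 = 7;  u_78 = 5;  u_79 = 1;  u_80 = 7;  u_81 = 0;  u_82 = 4
  u_83 = 10;  u_84 = 5;  u_85 = 5;  u_86 = 2;  u_87 = 7;  u_88 = 2
  u_89 = 8;  u_90 = 8;  u_91 = 0;  u_92 = 5;  u_93 = 6;  u_94 = 1
  u_95 = 1;  u_96 = 8;  u_97 = 4;  u_98 = 7;  u_99 = 0;  u_100 = 1
  u_101 = 9;  u_102 = 8;  u_103 = 5;  u_104 = 10;  u_105 = 10;  u_106 = 3
  u_107 = 5;  u_108 = 0;  u_109 = 1;  u_110 = 1;  u_111 = 6;  u_112 = 6
  u_113 = 4;  u_114 = 0;  u_115 = 7;  u_116 = 5;  u_117 = 7;  u_118 = 1
  u_119 = 3;  u_120 = 3;  u_121 = 6;  u_122 = 1;  u_123 = 9;  u_124 = 1
  u_125 = 0;  u_126 = 9;  u_127 = 6;  u_128 = 0;  u_129 = 9;  u_130 = 8
  u_131 = 10;  u_132 = 4;  u_133 = 4;  u_134 = 8;  u_135 = 5;  u_136 = 7
  u_137 = 6;  u_138 = 8;  u_139 = 6;  u_140 = 7;  u_141 = 2;  u_142 = 7
  u_143 = 10;  u_144 = 10;  u_145 = 7;  u_146 = 6;  u_147 = 4;  u_148 = 2
  u_149 = 1;  u_150 = 5;  u_151 = 8;  u_152 = 2;  u_153 = 10;  u_154 = 0
  u_155 = 4;  u_156 = 0;  u_157 = 3;  u_158 = 10;  u_159 = 8;  u_160 = 5
  u_161 = 6;  u_162 = 10;  u_163 = 9;  u_164 = 3;  u_165 = 6;  u_166 = 3
  u_167 = 9;  u_168 = 8;  u_169 = 10;  u_170 = 1;  u_171 = 6;  u_172 = 9
  u_173 = 4;  u_174 = 5;  u_175 = 0;  u_176 = 4;  u_177 = 7;  u_178 = 9
  u_179 = 1;  u_180 = 4;  u_181 = 2;  u_182 = 1;  u_183 = 8;  u_184 = 8
  u_185 = 5;  u_186 = 10;  u_187 = 0;  u_188 = 6;  u_189 = 1;  u_190 = 4
  u_191 = 9;  u_192 = 3;  u_193 = 0;  u_194 = 2;  u_195 = 7
u_196 = 2·7 + 1·2 + 9·0 + 10·3 + 10·9 = 4
u_197 = 2·4 + 1·7 + 9·2 + 10·0 + 10·3 = 8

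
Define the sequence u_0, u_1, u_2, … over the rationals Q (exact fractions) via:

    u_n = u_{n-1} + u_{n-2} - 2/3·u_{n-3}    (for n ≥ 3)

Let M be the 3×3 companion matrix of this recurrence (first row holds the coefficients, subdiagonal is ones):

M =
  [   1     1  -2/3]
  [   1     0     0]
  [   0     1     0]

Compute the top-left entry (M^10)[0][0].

(M^10)[0][0] is the top entry after applying M 10 times to the unit state (1, 0, 0). Equivalently it is h_{12} for the auxiliary sequence (h_n) obeying the same recurrence with h_2 = 1 and h_i = 0 for 0 ≤ i < 2:
h_3 = 1·1 + 1·0 + -2/3·0 = 1
h_4 = 1·1 + 1·1 + -2/3·0 = 2
h_5 = 1·2 + 1·1 + -2/3·1 = 7/3
h_6 = 1·7/3 + 1·2 + -2/3·1 = 11/3
h_7 = 1·11/3 + 1·7/3 + -2/3·2 = 14/3
h_8 = 1·14/3 + 1·11/3 + -2/3·7/3 = 61/9
h_9 = 1·61/9 + 1·14/3 + -2/3·11/3 = 9
h_10 = 1·9 + 1·61/9 + -2/3·14/3 = 38/3
h_11 = 1·38/3 + 1·9 + -2/3·61/9 = 463/27
h_12 = 1·463/27 + 1·38/3 + -2/3·9 = 643/27

643/27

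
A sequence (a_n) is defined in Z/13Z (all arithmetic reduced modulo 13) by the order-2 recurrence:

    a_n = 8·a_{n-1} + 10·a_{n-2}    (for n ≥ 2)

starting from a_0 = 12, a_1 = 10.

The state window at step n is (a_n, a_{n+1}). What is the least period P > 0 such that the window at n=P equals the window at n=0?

78

n=0: window = (12, 10)
n=1: window = (10, 5)
n=2: window = (5, 10)
n=3: window = (10, 0)
n=4: window = (0, 9)
n=5: window = (9, 7)
n=6: window = (7, 3)
n=7: window = (3, 3)
n=8: window = (3, 2)
n=9: window = (2, 7)
n=10: window = (7, 11)
n=11: window = (11, 2)
n=12: window = (2, 9)
n=13: window = (9, 1)
n=14: window = (1, 7)
n=15: window = (7, 1)
n=16: window = (1, 0)
n=17: window = (0, 10)
n=18: window = (10, 2)
n=19: window = (2, 12)
n=20: window = (12, 12)
n=21: window = (12, 8)
n=22: window = (8, 2)
n=23: window = (2, 5)
n=24: window = (5, 8)
n=25: window = (8, 10)
n=26: window = (10, 4)
n=27: window = (4, 2)
n=28: window = (2, 4)
n=29: window = (4, 0)
n=30: window = (0, 1)
n=31: window = (1, 8)
n=32: window = (8, 9)
n=33: window = (9, 9)
n=34: window = (9, 6)
n=35: window = (6, 8)
n=36: window = (8, 7)
n=37: window = (7, 6)
n=38: window = (6, 1)
n=39: window = (1, 3)
n=40: window = (3, 8)
…
n=76: window = (6, 7)
n=77: window = (7, 12)
n=78: window = (12, 10)
window at n=78 equals window at n=0 → period = 78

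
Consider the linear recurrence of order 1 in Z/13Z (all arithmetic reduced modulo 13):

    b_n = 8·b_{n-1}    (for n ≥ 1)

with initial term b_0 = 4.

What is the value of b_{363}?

7

b_1 = 8·4 = 6
b_2 = 8·6 = 9
b_3 = 8·9 = 7
b_4 = 8·7 = 4
(b_4) = (4) = (b_0), so the sequence has period 4.
363 ≡ 3 (mod 4), hence b_363 = b_3 = 7.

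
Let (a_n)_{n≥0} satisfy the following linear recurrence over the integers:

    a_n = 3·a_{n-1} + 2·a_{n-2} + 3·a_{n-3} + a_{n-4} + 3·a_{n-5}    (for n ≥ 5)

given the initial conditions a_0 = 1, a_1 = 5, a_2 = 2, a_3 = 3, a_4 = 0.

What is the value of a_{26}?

a_5 = 3·0 + 2·3 + 3·2 + 1·5 + 3·1 = 20
a_6 = 3·20 + 2·0 + 3·3 + 1·2 + 3·5 = 86
a_7 = 3·86 + 2·20 + 3·0 + 1·3 + 3·2 = 307
a_8 = 3·307 + 2·86 + 3·20 + 1·0 + 3·3 = 1162
a_9 = 3·1162 + 2·307 + 3·86 + 1·20 + 3·0 = 4378
a_10 = 3·4378 + 2·1162 + 3·307 + 1·86 + 3·20 = 16525
a_11 = 3·16525 + 2·4378 + 3·1162 + 1·307 + 3·86 = 62382
a_12 = 3·62382 + 2·16525 + 3·4378 + 1·1162 + 3·307 = 235413
a_13 = 3·235413 + 2·62382 + 3·16525 + 1·4378 + 3·1162 = 888442
a_14 = 3·888442 + 2·235413 + 3·62382 + 1·16525 + 3·4378 = 3352957
a_15 = 3·3352957 + 2·888442 + 3·235413 + 1·62382 + 3·16525 = 12653951
a_16 = 3·12653951 + 2·3352957 + 3·888442 + 1·235413 + 3·62382 = 47755652
a_17 = 3·47755652 + 2·12653951 + 3·3352957 + 1·888442 + 3·235413 = 180228410
a_18 = 3·180228410 + 2·47755652 + 3·12653951 + 1·3352957 + 3·888442 = 680176670
a_19 = 3·680176670 + 2·180228410 + 3·47755652 + 1·12653951 + 3·3352957 = 2566966608
a_20 = 3·2566966608 + 2·680176670 + 3·180228410 + 1·47755652 + 3·12653951 = 9687655899
a_21 = 3·9687655899 + 2·2566966608 + 3·680176670 + 1·180228410 + 3·47755652 = 36560926289
a_22 = 3·36560926289 + 2·9687655899 + 3·2566966608 + 1·680176670 + 3·180228410 = 137979852389
a_23 = 3·137979852389 + 2·36560926289 + 3·9687655899 + 1·2566966608 + 3·680176670 = 520731874060
a_24 = 3·520731874060 + 2·137979852389 + 3·36560926289 + 1·9687655899 + 3·2566966608 = 1965226661548
a_25 = 3·1965226661548 + 2·520731874060 + 3·137979852389 + 1·36560926289 + 3·9687655899 = 7416707183917
a_26 = 3·7416707183917 + 2·1965226661548 + 3·520731874060 + 1·137979852389 + 3·36560926289 = 27990433128283

27990433128283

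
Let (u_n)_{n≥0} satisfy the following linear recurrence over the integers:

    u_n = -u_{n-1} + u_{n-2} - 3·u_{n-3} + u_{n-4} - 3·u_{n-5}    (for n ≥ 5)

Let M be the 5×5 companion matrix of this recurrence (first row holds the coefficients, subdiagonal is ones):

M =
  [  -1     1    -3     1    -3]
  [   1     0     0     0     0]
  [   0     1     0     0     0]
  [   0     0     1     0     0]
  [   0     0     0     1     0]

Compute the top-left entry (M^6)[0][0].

63

(M^6)[0][0] is the top entry after applying M 6 times to the unit state (1, 0, 0, 0, 0). Equivalently it is h_{10} for the auxiliary sequence (h_n) obeying the same recurrence with h_4 = 1 and h_i = 0 for 0 ≤ i < 4:
h_5 = -1·1 + 1·0 + -3·0 + 1·0 + -3·0 = -1
h_6 = -1·-1 + 1·1 + -3·0 + 1·0 + -3·0 = 2
h_7 = -1·2 + 1·-1 + -3·1 + 1·0 + -3·0 = -6
h_8 = -1·-6 + 1·2 + -3·-1 + 1·1 + -3·0 = 12
h_9 = -1·12 + 1·-6 + -3·2 + 1·-1 + -3·1 = -28
h_10 = -1·-28 + 1·12 + -3·-6 + 1·2 + -3·-1 = 63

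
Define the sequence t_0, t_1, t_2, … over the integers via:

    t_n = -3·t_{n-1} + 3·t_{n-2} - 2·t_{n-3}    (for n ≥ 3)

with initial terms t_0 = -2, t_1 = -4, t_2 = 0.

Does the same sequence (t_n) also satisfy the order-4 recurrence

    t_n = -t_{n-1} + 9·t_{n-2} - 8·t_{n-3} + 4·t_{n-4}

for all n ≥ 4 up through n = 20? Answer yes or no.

yes

Terms t_0..t_20: -2, -4, 0, -8, 32, -120, 472, -1840, 7176, -27992, 109184, -425880, 1661176, -6479536, 25273896, -98582648, 384528704, -1499881848, 5850396952, -22819893808, 89010635976
n=4: candidate gives 32, actual t_4 = 32 ✓
n=5: candidate gives -120, actual t_5 = -120 ✓
n=6: candidate gives 472, actual t_6 = 472 ✓
n=7: candidate gives -1840, actual t_7 = -1840 ✓
n=8: candidate gives 7176, actual t_8 = 7176 ✓
n=9: candidate gives -27992, actual t_9 = -27992 ✓
n=10: candidate gives 109184, actual t_10 = 109184 ✓
n=11: candidate gives -425880, actual t_11 = -425880 ✓
n=12: candidate gives 1661176, actual t_12 = 1661176 ✓
n=13: candidate gives -6479536, actual t_13 = -6479536 ✓
n=14: candidate gives 25273896, actual t_14 = 25273896 ✓
n=15: candidate gives -98582648, actual t_15 = -98582648 ✓
n=16: candidate gives 384528704, actual t_16 = 384528704 ✓
n=17: candidate gives -1499881848, actual t_17 = -1499881848 ✓
n=18: candidate gives 5850396952, actual t_18 = 5850396952 ✓
n=19: candidate gives -22819893808, actual t_19 = -22819893808 ✓
n=20: candidate gives 89010635976, actual t_20 = 89010635976 ✓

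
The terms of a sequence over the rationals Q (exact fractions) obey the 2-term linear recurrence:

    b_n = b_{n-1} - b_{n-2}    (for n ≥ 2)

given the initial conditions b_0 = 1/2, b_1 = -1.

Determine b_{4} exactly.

b_2 = 1·-1 + -1·1/2 = -3/2
b_3 = 1·-3/2 + -1·-1 = -1/2
b_4 = 1·-1/2 + -1·-3/2 = 1

1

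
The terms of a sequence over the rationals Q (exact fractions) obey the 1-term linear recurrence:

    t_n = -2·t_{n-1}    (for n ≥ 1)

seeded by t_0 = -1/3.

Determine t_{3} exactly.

8/3

t_1 = -2·-1/3 = 2/3
t_2 = -2·2/3 = -4/3
t_3 = -2·-4/3 = 8/3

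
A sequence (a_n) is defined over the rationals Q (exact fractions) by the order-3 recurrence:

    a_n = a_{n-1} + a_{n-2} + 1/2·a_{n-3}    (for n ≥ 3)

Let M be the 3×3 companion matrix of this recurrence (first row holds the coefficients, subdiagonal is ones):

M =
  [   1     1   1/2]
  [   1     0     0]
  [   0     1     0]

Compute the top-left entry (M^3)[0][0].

7/2

(M^3)[0][0] is the top entry after applying M 3 times to the unit state (1, 0, 0). Equivalently it is h_{5} for the auxiliary sequence (h_n) obeying the same recurrence with h_2 = 1 and h_i = 0 for 0 ≤ i < 2:
h_3 = 1·1 + 1·0 + 1/2·0 = 1
h_4 = 1·1 + 1·1 + 1/2·0 = 2
h_5 = 1·2 + 1·1 + 1/2·1 = 7/2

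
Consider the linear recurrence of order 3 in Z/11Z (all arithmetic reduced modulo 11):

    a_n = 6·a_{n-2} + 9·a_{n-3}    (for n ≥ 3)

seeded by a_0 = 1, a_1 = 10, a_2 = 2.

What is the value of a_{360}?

a_3 = 0·2 + 6·10 + 9·1 = 3
a_4 = 0·3 + 6·2 + 9·10 = 3
a_5 = 0·3 + 6·3 + 9·2 = 3
a_6 = 0·3 + 6·3 + 9·3 = 1
a_7 = 0·1 + 6·3 + 9·3 = 1
a_8 = 0·1 + 6·1 + 9·3 = 0
a_9 = 0·0 + 6·1 + 9·1 = 4
a_10 = 0·4 + 6·0 + 9·1 = 9
a_11 = 0·9 + 6·4 + 9·0 = 2
a_12 = 0·2 + 6·9 + 9·4 = 2
a_13 = 0·2 + 6·2 + 9·9 = 5
a_14 = 0·5 + 6·2 + 9·2 = 8
a_15 = 0·8 + 6·5 + 9·2 = 4
a_16 = 0·4 + 6·8 + 9·5 = 5
a_17 = 0·5 + 6·4 + 9·8 = 8
a_18 = 0·8 + 6·5 + 9·4 = 0
a_19 = 0·0 + 6·8 + 9·5 = 5
a_20 = 0·5 + 6·0 + 9·8 = 6
a_21 = 0·6 + 6·5 + 9·0 = 8
a_22 = 0·8 + 6·6 + 9·5 = 4
a_23 = 0·4 + 6·8 + 9·6 = 3
a_24 = 0·3 + 6·4 + 9·8 = 8
a_25 = 0·8 + 6·3 + 9·4 = 10
a_26 = 0·10 + 6·8 + 9·3 = 9
a_27 = 0·9 + 6·10 + 9·8 = 0
a_28 = 0·0 + 6·9 + 9·10 = 1
a_29 = 0·1 + 6·0 + 9·9 = 4
a_30 = 0·4 + 6·1 + 9·0 = 6
a_31 = 0·6 + 6·4 + 9·1 = 0
a_32 = 0·0 + 6·6 + 9·4 = 6
a_33 = 0·6 + 6·0 + 9·6 = 10
a_34 = 0·10 + 6·6 + 9·0 = 3
a_35 = 0·3 + 6·10 + 9·6 = 4
a_36 = 0·4 + 6·3 + 9·10 = 9
a_37 = 0·9 + 6·4 + 9·3 = 7
a_38 = 0·7 + 6·9 + 9·4 = 2
a_39 = 0·2 + 6·7 + 9·9 = 2
a_40 = 0·2 + 6·2 + 9·7 = 9
a_41 = 0·9 + 6·2 + 9·2 = 8
a_42 = 0·8 + 6·9 + 9·2 = 6
a_43 = 0·6 + 6·8 + 9·9 = 8
a_44 = 0·8 + 6·6 + 9·8 = 9
a_45 = 0·9 + 6·8 + 9·6 = 3
a_46 = 0·3 + 6·9 + 9·8 = 5
a_47 = 0·5 + 6·3 + 9·9 = 0
a_48 = 0·0 + 6·5 + 9·3 = 2
a_49 = 0·2 + 6·0 + 9·5 = 1
a_50 = 0·1 + 6·2 + 9·0 = 1
a_51 = 0·1 + 6·1 + 9·2 = 2
a_52 = 0·2 + 6·1 + 9·1 = 4
a_53 = 0·4 + 6·2 + 9·1 = 10
a_54 = 0·10 + 6·4 + 9·2 = 9
a_55 = 0·9 + 6·10 + 9·4 = 8
a_56 = 0·8 + 6·9 + 9·10 = 1
a_57 = 0·1 + 6·8 + 9·9 = 8
a_58 = 0·8 + 6·1 + 9·8 = 1
a_59 = 0·1 + 6·8 + 9·1 = 2
a_60 = 0·2 + 6·1 + 9·8 = 1
a_61 = 0·1 + 6·2 + 9·1 = 10
a_62 = 0·10 + 6·1 + 9·2 = 2
(a_60, a_61, a_62) = (1, 10, 2) = (a_0, a_1, a_2), so the sequence has period 60.
360 ≡ 0 (mod 60), hence a_360 = a_0 = 1.

1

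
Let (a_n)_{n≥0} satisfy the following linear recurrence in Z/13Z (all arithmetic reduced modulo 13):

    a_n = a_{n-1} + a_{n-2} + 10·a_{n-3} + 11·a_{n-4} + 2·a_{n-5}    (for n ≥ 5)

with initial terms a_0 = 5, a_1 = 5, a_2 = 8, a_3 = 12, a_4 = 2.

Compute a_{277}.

a_5 = 1·2 + 1·12 + 10·8 + 11·5 + 2·5 = 3
a_6 = 1·3 + 1·2 + 10·12 + 11·8 + 2·5 = 2
a_7 = 1·2 + 1·3 + 10·2 + 11·12 + 2·8 = 4
a_8 = 1·4 + 1·2 + 10·3 + 11·2 + 2·12 = 4
a_9 = 1·4 + 1·4 + 10·2 + 11·3 + 2·2 = 0
a_10 = 1·0 + 1·4 + 10·4 + 11·2 + 2·3 = 7
a_11 = 1·7 + 1·0 + 10·4 + 11·4 + 2·2 = 4
a_12 = 1·4 + 1·7 + 10·0 + 11·4 + 2·4 = 11
a_13 = 1·11 + 1·4 + 10·7 + 11·0 + 2·4 = 2
a_14 = 1·2 + 1·11 + 10·4 + 11·7 + 2·0 = 0
a_15 = 1·0 + 1·2 + 10·11 + 11·4 + 2·7 = 1
a_16 = 1·1 + 1·0 + 10·2 + 11·11 + 2·4 = 7
a_17 = 1·7 + 1·1 + 10·0 + 11·2 + 2·11 = 0
a_18 = 1·0 + 1·7 + 10·1 + 11·0 + 2·2 = 8
a_19 = 1·8 + 1·0 + 10·7 + 11·1 + 2·0 = 11
a_20 = 1·11 + 1·8 + 10·0 + 11·7 + 2·1 = 7
a_21 = 1·7 + 1·11 + 10·8 + 11·0 + 2·7 = 8
a_22 = 1·8 + 1·7 + 10·11 + 11·8 + 2·0 = 5
a_23 = 1·5 + 1·8 + 10·7 + 11·11 + 2·8 = 12
a_24 = 1·12 + 1·5 + 10·8 + 11·7 + 2·11 = 1
a_25 = 1·1 + 1·12 + 10·5 + 11·8 + 2·7 = 9
a_26 = 1·9 + 1·1 + 10·12 + 11·5 + 2·8 = 6
a_27 = 1·6 + 1·9 + 10·1 + 11·12 + 2·5 = 11
a_28 = 1·11 + 1·6 + 10·9 + 11·1 + 2·12 = 12
a_29 = 1·12 + 1·11 + 10·6 + 11·9 + 2·1 = 2
a_30 = 1·2 + 1·12 + 10·11 + 11·6 + 2·9 = 0
a_31 = 1·0 + 1·2 + 10·12 + 11·11 + 2·6 = 8
a_32 = 1·8 + 1·0 + 10·2 + 11·12 + 2·11 = 0
a_33 = 1·0 + 1·8 + 10·0 + 11·2 + 2·12 = 2
a_34 = 1·2 + 1·0 + 10·8 + 11·0 + 2·2 = 8
a_35 = 1·8 + 1·2 + 10·0 + 11·8 + 2·0 = 7
a_36 = 1·7 + 1·8 + 10·2 + 11·0 + 2·8 = 12
a_37 = 1·12 + 1·7 + 10·8 + 11·2 + 2·0 = 4
a_38 = 1·4 + 1·12 + 10·7 + 11·8 + 2·2 = 9
a_39 = 1·9 + 1·4 + 10·12 + 11·7 + 2·8 = 5
a_40 = 1·5 + 1·9 + 10·4 + 11·12 + 2·7 = 5
a_41 = 1·5 + 1·5 + 10·9 + 11·4 + 2·12 = 12
a_42 = 1·12 + 1·5 + 10·5 + 11·9 + 2·4 = 5
a_43 = 1·5 + 1·12 + 10·5 + 11·5 + 2·9 = 10
a_44 = 1·10 + 1·5 + 10·12 + 11·5 + 2·5 = 5
a_45 = 1·5 + 1·10 + 10·5 + 11·12 + 2·5 = 12
a_46 = 1·12 + 1·5 + 10·10 + 11·5 + 2·12 = 1
a_47 = 1·1 + 1·12 + 10·5 + 11·10 + 2·5 = 1
a_48 = 1·1 + 1·1 + 10·12 + 11·5 + 2·10 = 2
a_49 = 1·2 + 1·1 + 10·1 + 11·12 + 2·5 = 12
a_50 = 1·12 + 1·2 + 10·1 + 11·1 + 2·12 = 7
a_51 = 1·7 + 1·12 + 10·2 + 11·1 + 2·1 = 0
a_52 = 1·0 + 1·7 + 10·12 + 11·2 + 2·1 = 8
a_53 = 1·8 + 1·0 + 10·7 + 11·12 + 2·2 = 6
a_54 = 1·6 + 1·8 + 10·0 + 11·7 + 2·12 = 11
a_55 = 1·11 + 1·6 + 10·8 + 11·0 + 2·7 = 7
a_56 = 1·7 + 1·11 + 10·6 + 11·8 + 2·0 = 10
a_57 = 1·10 + 1·7 + 10·11 + 11·6 + 2·8 = 1
a_58 = 1·1 + 1·10 + 10·7 + 11·11 + 2·6 = 6
a_59 = 1·6 + 1·1 + 10·10 + 11·7 + 2·11 = 11
a_60 = 1·11 + 1·6 + 10·1 + 11·10 + 2·7 = 8
a_61 = 1·8 + 1·11 + 10·6 + 11·1 + 2·10 = 6
a_62 = 1·6 + 1·8 + 10·11 + 11·6 + 2·1 = 10
a_63 = 1·10 + 1·6 + 10·8 + 11·11 + 2·6 = 8
a_64 = 1·8 + 1·10 + 10·6 + 11·8 + 2·11 = 6
a_65 = 1·6 + 1·8 + 10·10 + 11·6 + 2·8 = 1
a_66 = 1·1 + 1·6 + 10·8 + 11·10 + 2·6 = 1
a_67 = 1·1 + 1·1 + 10·6 + 11·8 + 2·10 = 1
a_68 = 1·1 + 1·1 + 10·1 + 11·6 + 2·8 = 3
a_69 = 1·3 + 1·1 + 10·1 + 11·1 + 2·6 = 11
a_70 = 1·11 + 1·3 + 10·1 + 11·1 + 2·1 = 11
a_71 = 1·11 + 1·11 + 10·3 + 11·1 + 2·1 = 0
a_72 = 1·0 + 1·11 + 10·11 + 11·3 + 2·1 = 0
a_73 = 1·0 + 1·0 + 10·11 + 11·11 + 2·3 = 3
a_74 = 1·3 + 1·0 + 10·0 + 11·11 + 2·11 = 3
a_75 = 1·3 + 1·3 + 10·0 + 11·0 + 2·11 = 2
a_76 = 1·2 + 1·3 + 10·3 + 11·0 + 2·0 = 9
a_77 = 1·9 + 1·2 + 10·3 + 11·3 + 2·0 = 9
a_78 = 1·9 + 1·9 + 10·2 + 11·3 + 2·3 = 12
a_79 = 1·12 + 1·9 + 10·9 + 11·2 + 2·3 = 9
a_80 = 1·9 + 1·12 + 10·9 + 11·9 + 2·2 = 6
a_81 = 1·6 + 1·9 + 10·12 + 11·9 + 2·9 = 5
a_82 = 1·5 + 1·6 + 10·9 + 11·12 + 2·9 = 4
a_83 = 1·4 + 1·5 + 10·6 + 11·9 + 2·12 = 10
a_84 = 1·10 + 1·4 + 10·5 + 11·6 + 2·9 = 5
a_85 = 1·5 + 1·10 + 10·4 + 11·5 + 2·6 = 5
a_86 = 1·5 + 1·5 + 10·10 + 11·4 + 2·5 = 8
a_87 = 1·8 + 1·5 + 10·5 + 11·10 + 2·4 = 12
a_88 = 1·12 + 1·8 + 10·5 + 11·5 + 2·10 = 2
(a_84, a_85, a_86, a_87, a_88) = (5, 5, 8, 12, 2) = (a_0, a_1, a_2, a_3, a_4), so the sequence has period 84.
277 ≡ 25 (mod 84), hence a_277 = a_25 = 9.

9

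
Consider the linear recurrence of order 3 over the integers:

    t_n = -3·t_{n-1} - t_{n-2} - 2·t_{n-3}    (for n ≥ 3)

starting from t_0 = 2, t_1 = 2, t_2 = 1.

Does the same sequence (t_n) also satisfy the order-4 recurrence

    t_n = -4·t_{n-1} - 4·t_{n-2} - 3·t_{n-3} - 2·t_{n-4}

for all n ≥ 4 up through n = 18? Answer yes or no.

yes

Terms t_0..t_18: 2, 2, 1, -9, 22, -59, 173, -504, 1457, -4213, 12190, -35271, 102049, -295256, 854261, -2471625, 7151126, -20690275, 59862949
n=4: candidate gives 22, actual t_4 = 22 ✓
n=5: candidate gives -59, actual t_5 = -59 ✓
n=6: candidate gives 173, actual t_6 = 173 ✓
n=7: candidate gives -504, actual t_7 = -504 ✓
n=8: candidate gives 1457, actual t_8 = 1457 ✓
n=9: candidate gives -4213, actual t_9 = -4213 ✓
n=10: candidate gives 12190, actual t_10 = 12190 ✓
n=11: candidate gives -35271, actual t_11 = -35271 ✓
n=12: candidate gives 102049, actual t_12 = 102049 ✓
n=13: candidate gives -295256, actual t_13 = -295256 ✓
n=14: candidate gives 854261, actual t_14 = 854261 ✓
n=15: candidate gives -2471625, actual t_15 = -2471625 ✓
n=16: candidate gives 7151126, actual t_16 = 7151126 ✓
n=17: candidate gives -20690275, actual t_17 = -20690275 ✓
n=18: candidate gives 59862949, actual t_18 = 59862949 ✓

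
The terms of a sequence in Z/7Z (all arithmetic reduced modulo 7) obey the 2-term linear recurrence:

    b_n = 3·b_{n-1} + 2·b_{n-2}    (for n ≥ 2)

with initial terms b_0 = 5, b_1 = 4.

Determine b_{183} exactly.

1

b_2 = 3·4 + 2·5 = 1
b_3 = 3·1 + 2·4 = 4
b_4 = 3·4 + 2·1 = 0
b_5 = 3·0 + 2·4 = 1
b_6 = 3·1 + 2·0 = 3
b_7 = 3·3 + 2·1 = 4
b_8 = 3·4 + 2·3 = 4
b_9 = 3·4 + 2·4 = 6
b_10 = 3·6 + 2·4 = 5
b_11 = 3·5 + 2·6 = 6
b_12 = 3·6 + 2·5 = 0
b_13 = 3·0 + 2·6 = 5
b_14 = 3·5 + 2·0 = 1
b_15 = 3·1 + 2·5 = 6
b_16 = 3·6 + 2·1 = 6
b_17 = 3·6 + 2·6 = 2
b_18 = 3·2 + 2·6 = 4
b_19 = 3·4 + 2·2 = 2
b_20 = 3·2 + 2·4 = 0
b_21 = 3·0 + 2·2 = 4
b_22 = 3·4 + 2·0 = 5
b_23 = 3·5 + 2·4 = 2
b_24 = 3·2 + 2·5 = 2
b_25 = 3·2 + 2·2 = 3
b_26 = 3·3 + 2·2 = 6
b_27 = 3·6 + 2·3 = 3
b_28 = 3·3 + 2·6 = 0
b_29 = 3·0 + 2·3 = 6
b_30 = 3·6 + 2·0 = 4
b_31 = 3·4 + 2·6 = 3
b_32 = 3·3 + 2·4 = 3
b_33 = 3·3 + 2·3 = 1
b_34 = 3·1 + 2·3 = 2
b_35 = 3·2 + 2·1 = 1
b_36 = 3·1 + 2·2 = 0
b_37 = 3·0 + 2·1 = 2
b_38 = 3·2 + 2·0 = 6
b_39 = 3·6 + 2·2 = 1
b_40 = 3·1 + 2·6 = 1
b_41 = 3·1 + 2·1 = 5
b_42 = 3·5 + 2·1 = 3
b_43 = 3·3 + 2·5 = 5
b_44 = 3·5 + 2·3 = 0
b_45 = 3·0 + 2·5 = 3
b_46 = 3·3 + 2·0 = 2
b_47 = 3·2 + 2·3 = 5
b_48 = 3·5 + 2·2 = 5
b_49 = 3·5 + 2·5 = 4
(b_48, b_49) = (5, 4) = (b_0, b_1), so the sequence has period 48.
183 ≡ 39 (mod 48), hence b_183 = b_39 = 1.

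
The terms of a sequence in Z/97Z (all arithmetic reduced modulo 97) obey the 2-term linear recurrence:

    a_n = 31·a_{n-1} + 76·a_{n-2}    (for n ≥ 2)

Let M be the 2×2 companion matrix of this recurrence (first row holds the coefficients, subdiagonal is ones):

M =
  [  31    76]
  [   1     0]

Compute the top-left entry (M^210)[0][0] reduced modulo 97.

63

(M^210)[0][0] is the top entry after applying M 210 times to the unit state (1, 0). Equivalently it is h_{211} for the auxiliary sequence (h_n) obeying the same recurrence with h_1 = 1 and h_i = 0 for 0 ≤ i < 1:
h_2 = 31·1 + 76·0 = 31
h_3 = 31·31 + 76·1 = 67
h_4 = 31·67 + 76·31 = 68
h_5 = 31·68 + 76·67 = 22
h_6 = 31·22 + 76·68 = 30
h_7 = 31·30 + 76·22 = 80
h_8 = 31·80 + 76·30 = 7
h_9 = 31·7 + 76·80 = 89
h_10 = 31·89 + 76·7 = 90
h_11 = 31·90 + 76·89 = 48
h_12 = 31·48 + 76·90 = 83
h_13 = 31·83 + 76·48 = 13
h_14 = 31·13 + 76·83 = 18
h_15 = 31·18 + 76·13 = 91
h_16 = 31·91 + 76·18 = 18
h_17 = 31·18 + 76·91 = 5
h_18 = 31·5 + 76·18 = 68
h_19 = 31·68 + 76·5 = 63
h_20 = 31·63 + 76·68 = 40
h_21 = 31·40 + 76·63 = 14
h_22 = 31·14 + 76·40 = 79
h_23 = 31·79 + 76·14 = 21
h_24 = 31·21 + 76·79 = 59
h_25 = 31·59 + 76·21 = 30
h_26 = 31·30 + 76·59 = 79
h_27 = 31·79 + 76·30 = 73
h_28 = 31·73 + 76·79 = 22
h_29 = 31·22 + 76·73 = 22
h_30 = 31·22 + 76·22 = 26
h_31 = 31·26 + 76·22 = 53
h_32 = 31·53 + 76·26 = 30
h_33 = 31·30 + 76·53 = 11
h_34 = 31·11 + 76·30 = 2
h_35 = 31·2 + 76·11 = 25
h_36 = 31·25 + 76·2 = 54
h_37 = 31·54 + 76·25 = 82
h_38 = 31·82 + 76·54 = 50
h_39 = 31·50 + 76·82 = 22
h_40 = 31·22 + 76·50 = 20
h_41 = 31·20 + 76·22 = 61
h_42 = 31·61 + 76·20 = 16
h_43 = 31·16 + 76·61 = 88
h_44 = 31·88 + 76·16 = 64
h_45 = 31·64 + 76·88 = 39
h_46 = 31·39 + 76·64 = 59
h_47 = 31·59 + 76·39 = 40
h_48 = 31·40 + 76·59 = 1
h_49 = 31·1 + 76·40 = 64
h_50 = 31·64 + 76·1 = 23
h_51 = 31·23 + 76·64 = 48
h_52 = 31·48 + 76·23 = 35
h_53 = 31·35 + 76·48 = 77
h_54 = 31·77 + 76·35 = 3
h_55 = 31·3 + 76·77 = 28
h_56 = 31·28 + 76·3 = 29
h_57 = 31·29 + 76·28 = 20
h_58 = 31·20 + 76·29 = 11
h_59 = 31·11 + 76·20 = 18
h_60 = 31·18 + 76·11 = 36
h_61 = 31·36 + 76·18 = 59
h_62 = 31·59 + 76·36 = 6
h_63 = 31·6 + 76·59 = 14
h_64 = 31·14 + 76·6 = 17
h_65 = 31·17 + 76·14 = 39
h_66 = 31·39 + 76·17 = 76
h_67 = 31·76 + 76·39 = 82
h_68 = 31·82 + 76·76 = 73
h_69 = 31·73 + 76·82 = 56
h_70 = 31·56 + 76·73 = 9
h_71 = 31·9 + 76·56 = 73
h_72 = 31·73 + 76·9 = 37
h_73 = 31·37 + 76·73 = 2
h_74 = 31·2 + 76·37 = 61
h_75 = 31·61 + 76·2 = 6
h_76 = 31·6 + 76·61 = 69
h_77 = 31·69 + 76·6 = 73
h_78 = 31·73 + 76·69 = 38
h_79 = 31·38 + 76·73 = 33
h_80 = 31·33 + 76·38 = 31
h_81 = 31·31 + 76·33 = 74
h_82 = 31·74 + 76·31 = 91
h_83 = 31·91 + 76·74 = 6
h_84 = 31·6 + 76·91 = 21
h_85 = 31·21 + 76·6 = 40
h_86 = 31·40 + 76·21 = 23
h_87 = 31·23 + 76·40 = 67
h_88 = 31·67 + 76·23 = 42
h_89 = 31·42 + 76·67 = 89
h_90 = 31·89 + 76·42 = 34
h_91 = 31·34 + 76·89 = 58
h_92 = 31·58 + 76·34 = 17
h_93 = 31·17 + 76·58 = 85
h_94 = 31·85 + 76·17 = 47
h_95 = 31·47 + 76·85 = 60
h_96 = 31·60 + 76·47 = 0
h_97 = 31·0 + 76·60 = 1
(h_96, h_97) = (0, 1) = (h_0, h_1), so the sequence has period 96.
211 ≡ 19 (mod 96), hence h_211 = h_19 = 63.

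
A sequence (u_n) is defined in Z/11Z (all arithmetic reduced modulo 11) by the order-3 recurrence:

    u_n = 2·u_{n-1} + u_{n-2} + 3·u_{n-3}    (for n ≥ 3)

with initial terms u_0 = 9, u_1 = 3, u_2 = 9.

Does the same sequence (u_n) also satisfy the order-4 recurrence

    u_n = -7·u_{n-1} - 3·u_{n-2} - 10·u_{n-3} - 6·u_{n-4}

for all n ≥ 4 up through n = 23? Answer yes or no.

yes

Terms u_0..u_23: 9, 3, 9, 4, 4, 6, 6, 8, 7, 7, 1, 8, 5, 10, 5, 2, 6, 7, 4, 0, 3, 7, 6, 6
n=4: candidate gives 4, actual u_4 = 4 ✓
n=5: candidate gives 6, actual u_5 = 6 ✓
n=6: candidate gives 6, actual u_6 = 6 ✓
n=7: candidate gives 8, actual u_7 = 8 ✓
n=8: candidate gives 7, actual u_8 = 7 ✓
n=9: candidate gives 7, actual u_9 = 7 ✓
n=10: candidate gives 1, actual u_10 = 1 ✓
n=11: candidate gives 8, actual u_11 = 8 ✓
n=12: candidate gives 5, actual u_12 = 5 ✓
n=13: candidate gives 10, actual u_13 = 10 ✓
n=14: candidate gives 5, actual u_14 = 5 ✓
n=15: candidate gives 2, actual u_15 = 2 ✓
n=16: candidate gives 6, actual u_16 = 6 ✓
n=17: candidate gives 7, actual u_17 = 7 ✓
n=18: candidate gives 4, actual u_18 = 4 ✓
n=19: candidate gives 0, actual u_19 = 0 ✓
n=20: candidate gives 3, actual u_20 = 3 ✓
n=21: candidate gives 7, actual u_21 = 7 ✓
n=22: candidate gives 6, actual u_22 = 6 ✓
n=23: candidate gives 6, actual u_23 = 6 ✓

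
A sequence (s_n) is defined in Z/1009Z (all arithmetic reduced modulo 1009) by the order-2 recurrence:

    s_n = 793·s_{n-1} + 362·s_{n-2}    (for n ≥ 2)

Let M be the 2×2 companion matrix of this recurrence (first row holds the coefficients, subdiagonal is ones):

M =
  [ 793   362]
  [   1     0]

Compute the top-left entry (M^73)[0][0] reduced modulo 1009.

542

(M^73)[0][0] is the top entry after applying M 73 times to the unit state (1, 0). Equivalently it is h_{74} for the auxiliary sequence (h_n) obeying the same recurrence with h_1 = 1 and h_i = 0 for 0 ≤ i < 1:
h_2 = 793·1 + 362·0 = 793
h_3 = 793·793 + 362·1 = 604
h_4 = 793·604 + 362·793 = 207
h_5 = 793·207 + 362·604 = 388
h_6 = 793·388 + 362·207 = 207
h_7 = 793·207 + 362·388 = 898
h_8 = 793·898 + 362·207 = 28
h_9 = 793·28 + 362·898 = 184
h_10 = 793·184 + 362·28 = 662
h_11 = 793·662 + 362·184 = 300
h_12 = 793·300 + 362·662 = 287
h_13 = 793·287 + 362·300 = 194
h_14 = 793·194 + 362·287 = 441
h_15 = 793·441 + 362·194 = 197
h_16 = 793·197 + 362·441 = 46
h_17 = 793·46 + 362·197 = 838
h_18 = 793·838 + 362·46 = 111
h_19 = 793·111 + 362·838 = 896
h_20 = 793·896 + 362·111 = 14
h_21 = 793·14 + 362·896 = 466
h_22 = 793·466 + 362·14 = 267
h_23 = 793·267 + 362·466 = 30
h_24 = 793·30 + 362·267 = 373
h_25 = 793·373 + 362·30 = 922
h_26 = 793·922 + 362·373 = 450
h_27 = 793·450 + 362·922 = 458
h_28 = 793·458 + 362·450 = 405
h_29 = 793·405 + 362·458 = 623
h_30 = 793·623 + 362·405 = 943
h_31 = 793·943 + 362·623 = 649
h_32 = 793·649 + 362·943 = 391
h_33 = 793·391 + 362·649 = 141
h_34 = 793·141 + 362·391 = 96
h_35 = 793·96 + 362·141 = 36
h_36 = 793·36 + 362·96 = 742
h_37 = 793·742 + 362·36 = 74
h_38 = 793·74 + 362·742 = 370
h_39 = 793·370 + 362·74 = 345
h_40 = 793·345 + 362·370 = 898
h_41 = 793·898 + 362·345 = 543
h_42 = 793·543 + 362·898 = 943
h_43 = 793·943 + 362·543 = 950
h_44 = 793·950 + 362·943 = 960
h_45 = 793·960 + 362·950 = 325
h_46 = 793·325 + 362·960 = 854
h_47 = 793·854 + 362·325 = 789
h_48 = 793·789 + 362·854 = 491
h_49 = 793·491 + 362·789 = 969
h_50 = 793·969 + 362·491 = 726
h_51 = 793·726 + 362·969 = 234
h_52 = 793·234 + 362·726 = 378
h_53 = 793·378 + 362·234 = 33
h_54 = 793·33 + 362·378 = 556
h_55 = 793·556 + 362·33 = 822
h_56 = 793·822 + 362·556 = 513
h_57 = 793·513 + 362·822 = 91
h_58 = 793·91 + 362·513 = 574
h_59 = 793·574 + 362·91 = 777
h_60 = 793·777 + 362·574 = 605
h_61 = 793·605 + 362·777 = 253
h_62 = 793·253 + 362·605 = 904
h_63 = 793·904 + 362·253 = 249
h_64 = 793·249 + 362·904 = 25
h_65 = 793·25 + 362·249 = 991
h_66 = 793·991 + 362·25 = 830
h_67 = 793·830 + 362·991 = 869
h_68 = 793·869 + 362·830 = 757
h_69 = 793·757 + 362·869 = 725
h_70 = 793·725 + 362·757 = 390
h_71 = 793·390 + 362·725 = 626
h_72 = 793·626 + 362·390 = 919
h_73 = 793·919 + 362·626 = 865
h_74 = 793·865 + 362·919 = 542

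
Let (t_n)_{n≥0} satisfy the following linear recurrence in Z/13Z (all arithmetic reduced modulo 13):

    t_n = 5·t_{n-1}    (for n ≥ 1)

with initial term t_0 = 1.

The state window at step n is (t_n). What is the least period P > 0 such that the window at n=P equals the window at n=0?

n=0: window = (1)
n=1: window = (5)
n=2: window = (12)
n=3: window = (8)
n=4: window = (1)
window at n=4 equals window at n=0 → period = 4

4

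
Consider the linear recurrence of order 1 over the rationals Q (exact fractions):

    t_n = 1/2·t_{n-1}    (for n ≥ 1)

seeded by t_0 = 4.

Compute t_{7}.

t_1 = 1/2·4 = 2
t_2 = 1/2·2 = 1
t_3 = 1/2·1 = 1/2
t_4 = 1/2·1/2 = 1/4
t_5 = 1/2·1/4 = 1/8
t_6 = 1/2·1/8 = 1/16
t_7 = 1/2·1/16 = 1/32

1/32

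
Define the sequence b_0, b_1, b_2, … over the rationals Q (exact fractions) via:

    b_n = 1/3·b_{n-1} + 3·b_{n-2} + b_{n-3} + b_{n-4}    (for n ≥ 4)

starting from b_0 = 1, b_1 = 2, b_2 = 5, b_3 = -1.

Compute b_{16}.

b_4 = 1/3·-1 + 3·5 + 1·2 + 1·1 = 53/3
b_5 = 1/3·53/3 + 3·-1 + 1·5 + 1·2 = 89/9
b_6 = 1/3·89/9 + 3·53/3 + 1·-1 + 1·5 = 1628/27
b_7 = 1/3·1628/27 + 3·89/9 + 1·53/3 + 1·-1 = 5381/81
b_8 = 1/3·5381/81 + 3·1628/27 + 1·89/9 + 1·53/3 = 56033/243
b_9 = 1/3·56033/243 + 3·5381/81 + 1·1628/27 + 1·89/9 = 252485/729
b_10 = 1/3·252485/729 + 3·56033/243 + 1·5381/81 + 1·1628/27 = 2042531/2187
b_11 = 1/3·2042531/2187 + 3·252485/729 + 1·56033/243 + 1·5381/81 = 10808378/6561
b_12 = 1/3·10808378/6561 + 3·2042531/2187 + 1·252485/729 + 1·56033/243 = 77312483/19683
b_13 = 1/3·77312483/19683 + 3·10808378/6561 + 1·2042531/2187 + 1·252485/729 = 444738311/59049
b_14 = 1/3·444738311/59049 + 3·77312483/19683 + 1·10808378/6561 + 1·2042531/2187 = 2989446569/177147
b_15 = 1/3·2989446569/177147 + 3·444738311/59049 + 1·77312483/19683 + 1·10808378/6561 = 17960296625/531441
b_16 = 1/3·17960296625/531441 + 3·2989446569/177147 + 1·444738311/59049 + 1·77312483/19683 = 116945599508/1594323

116945599508/1594323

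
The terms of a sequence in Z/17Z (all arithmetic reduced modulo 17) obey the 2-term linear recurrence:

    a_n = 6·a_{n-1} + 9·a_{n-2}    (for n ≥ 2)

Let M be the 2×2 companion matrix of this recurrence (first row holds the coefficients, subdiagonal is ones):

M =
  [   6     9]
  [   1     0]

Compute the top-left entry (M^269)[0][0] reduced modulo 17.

10

(M^269)[0][0] is the top entry after applying M 269 times to the unit state (1, 0). Equivalently it is h_{270} for the auxiliary sequence (h_n) obeying the same recurrence with h_1 = 1 and h_i = 0 for 0 ≤ i < 1:
h_2 = 6·1 + 9·0 = 6
h_3 = 6·6 + 9·1 = 11
h_4 = 6·11 + 9·6 = 1
h_5 = 6·1 + 9·11 = 3
h_6 = 6·3 + 9·1 = 10
h_7 = 6·10 + 9·3 = 2
h_8 = 6·2 + 9·10 = 0
h_9 = 6·0 + 9·2 = 1
(h_8, h_9) = (0, 1) = (h_0, h_1), so the sequence has period 8.
270 ≡ 6 (mod 8), hence h_270 = h_6 = 10.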